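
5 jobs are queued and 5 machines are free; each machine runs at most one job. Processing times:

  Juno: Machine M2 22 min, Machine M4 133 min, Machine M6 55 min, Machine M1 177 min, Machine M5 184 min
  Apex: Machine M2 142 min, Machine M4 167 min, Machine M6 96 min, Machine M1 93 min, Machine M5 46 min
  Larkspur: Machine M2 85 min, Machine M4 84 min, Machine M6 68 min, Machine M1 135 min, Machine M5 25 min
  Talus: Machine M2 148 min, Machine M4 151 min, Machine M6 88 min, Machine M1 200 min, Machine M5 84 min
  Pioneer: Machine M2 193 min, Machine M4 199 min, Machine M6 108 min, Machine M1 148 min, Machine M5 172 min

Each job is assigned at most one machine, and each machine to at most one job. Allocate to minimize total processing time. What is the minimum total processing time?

Minimum total: 388 min

Treat this as an assignment problem: match each job to one machine.
Optimal: Juno→Machine M2 (22 min), Apex→Machine M5 (46 min), Larkspur→Machine M4 (84 min), Talus→Machine M6 (88 min), Pioneer→Machine M1 (148 min) — total 22+46+84+88+148 = 388 min.
Min-entry greedy (repeatedly take the single cheapest remaining cell) gives 427 min, worse by 39.
Checked against all permutations: 388 min is optimal.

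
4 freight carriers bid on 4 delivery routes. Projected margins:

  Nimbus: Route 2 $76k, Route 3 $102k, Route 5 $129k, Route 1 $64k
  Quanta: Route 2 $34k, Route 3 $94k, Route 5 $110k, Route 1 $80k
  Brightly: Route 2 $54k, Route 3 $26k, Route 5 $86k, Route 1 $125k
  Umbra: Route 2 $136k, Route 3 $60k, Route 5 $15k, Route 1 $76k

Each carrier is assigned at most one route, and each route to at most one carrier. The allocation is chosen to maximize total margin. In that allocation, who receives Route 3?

Quanta receives Route 3.

Treat this as an assignment problem: match each carrier to one route.
Optimal: Nimbus→Route 5 ($129k), Quanta→Route 3 ($94k), Brightly→Route 1 ($125k), Umbra→Route 2 ($136k) — total 129+94+125+136 = $484k.
Column-greedy (each route in turn goes to its best remaining carrier) gives $473k, worse by 11.
Checked against all permutations: $484k is optimal.
Quanta's own top route is Route 5 ($110k), but forcing Quanta→Route 5 and reassigning the rest optimally gives only $473k — worse by 11.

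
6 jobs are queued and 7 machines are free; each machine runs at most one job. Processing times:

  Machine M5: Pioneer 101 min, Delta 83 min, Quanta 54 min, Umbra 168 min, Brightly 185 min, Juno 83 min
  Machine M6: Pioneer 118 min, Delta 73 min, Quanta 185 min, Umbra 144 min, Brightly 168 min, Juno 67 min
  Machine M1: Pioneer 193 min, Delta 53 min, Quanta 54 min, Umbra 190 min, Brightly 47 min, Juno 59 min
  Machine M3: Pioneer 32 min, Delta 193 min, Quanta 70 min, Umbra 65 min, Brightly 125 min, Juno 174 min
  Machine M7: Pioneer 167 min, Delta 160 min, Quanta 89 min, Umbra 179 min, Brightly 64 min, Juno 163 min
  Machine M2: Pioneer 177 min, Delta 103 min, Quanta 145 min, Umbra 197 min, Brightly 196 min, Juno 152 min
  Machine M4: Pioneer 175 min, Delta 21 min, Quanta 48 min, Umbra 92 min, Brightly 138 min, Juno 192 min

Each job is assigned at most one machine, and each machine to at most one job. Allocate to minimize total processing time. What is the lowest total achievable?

Optimal: Pioneer→Machine M3 (32 min), Delta→Machine M1 (53 min), Quanta→Machine M5 (54 min), Umbra→Machine M4 (92 min), Brightly→Machine M7 (64 min), Juno→Machine M6 (67 min) — total 32+53+54+92+64+67 = 362 min.
Min-entry greedy (repeatedly take the single cheapest remaining cell) gives 400 min, worse by 38.
No other one-to-one assignment undercuts 362 min.

Min total: 362 min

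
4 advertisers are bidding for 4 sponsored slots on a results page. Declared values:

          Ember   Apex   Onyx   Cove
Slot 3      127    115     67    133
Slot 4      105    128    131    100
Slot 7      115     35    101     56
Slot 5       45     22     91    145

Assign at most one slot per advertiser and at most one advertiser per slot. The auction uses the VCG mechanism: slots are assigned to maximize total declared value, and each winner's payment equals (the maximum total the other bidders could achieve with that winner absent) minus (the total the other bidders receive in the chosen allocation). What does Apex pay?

Efficient allocation: Ember→Slot 7 ($115), Apex→Slot 3 ($115), Onyx→Slot 4 ($131), Cove→Slot 5 ($145); total welfare W = $506.
Apex receives Slot 3 at value $115, so the others get W − 115 = $391.
Without Apex: best allocation of the remaining 3 bidders over all 4 slots is Ember→Slot 3 ($127), Onyx→Slot 4 ($131), Cove→Slot 5 ($145), total $403.
VCG payment = (others' best without Apex) − (others' welfare with Apex) = 403 − 391 = $12.

Apex pays $12.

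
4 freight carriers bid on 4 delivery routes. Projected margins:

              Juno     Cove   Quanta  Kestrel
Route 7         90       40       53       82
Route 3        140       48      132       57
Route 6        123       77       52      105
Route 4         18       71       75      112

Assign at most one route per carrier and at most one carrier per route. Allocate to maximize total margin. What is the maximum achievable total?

Max total: $411k

Optimal: Juno→Route 7 ($90k), Cove→Route 6 ($77k), Quanta→Route 3 ($132k), Kestrel→Route 4 ($112k) — total 90+77+132+112 = $411k.
Max-entry greedy (repeatedly take the single best remaining cell) gives $382k, worse by 29.
Swapping Cove↔Juno (Cove→Route 7 $40k, Juno→Route 6 $123k) loses 4.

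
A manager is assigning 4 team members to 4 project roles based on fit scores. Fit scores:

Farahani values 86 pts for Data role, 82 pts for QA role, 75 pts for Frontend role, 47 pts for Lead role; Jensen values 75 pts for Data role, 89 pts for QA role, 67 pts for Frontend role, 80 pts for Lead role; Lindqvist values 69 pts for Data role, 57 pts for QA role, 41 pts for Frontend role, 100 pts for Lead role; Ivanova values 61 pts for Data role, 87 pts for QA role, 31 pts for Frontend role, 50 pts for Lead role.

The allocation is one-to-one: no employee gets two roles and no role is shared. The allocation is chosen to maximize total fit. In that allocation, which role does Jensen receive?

This is a one-to-one assignment (maximum-weight bipartite matching).
Optimal: Farahani→Data role (86 pts), Jensen→Frontend role (67 pts), Lindqvist→Lead role (100 pts), Ivanova→QA role (87 pts) — total 86+67+100+87 = 340 pts.
Next-best assignment: Farahani→Frontend role, Jensen→Data role, Lindqvist→Lead role, Ivanova→QA role = 337 pts.
Swapping Farahani↔Ivanova (Farahani→QA role 82 pts, Ivanova→Data role 61 pts) loses 30.
Jensen's own top role is QA role (89 pts), but forcing Jensen→QA role and reassigning the rest optimally gives only 325 pts — worse by 15.

Jensen receives Frontend role.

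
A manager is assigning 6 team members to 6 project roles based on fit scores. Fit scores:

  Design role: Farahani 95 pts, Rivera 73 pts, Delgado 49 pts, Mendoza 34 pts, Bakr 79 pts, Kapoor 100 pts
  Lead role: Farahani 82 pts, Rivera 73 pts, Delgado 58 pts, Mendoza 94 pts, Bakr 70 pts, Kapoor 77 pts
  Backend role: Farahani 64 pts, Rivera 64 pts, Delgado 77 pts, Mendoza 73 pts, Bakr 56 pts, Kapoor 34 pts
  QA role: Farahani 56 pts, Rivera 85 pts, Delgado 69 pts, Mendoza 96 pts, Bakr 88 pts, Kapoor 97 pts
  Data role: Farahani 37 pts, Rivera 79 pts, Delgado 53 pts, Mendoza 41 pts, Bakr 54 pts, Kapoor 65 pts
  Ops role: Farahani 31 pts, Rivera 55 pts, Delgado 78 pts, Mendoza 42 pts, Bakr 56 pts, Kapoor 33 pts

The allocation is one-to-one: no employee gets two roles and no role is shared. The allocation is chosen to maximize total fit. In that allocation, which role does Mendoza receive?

Optimal: Farahani→Backend role (64 pts), Rivera→Data role (79 pts), Delgado→Ops role (78 pts), Mendoza→Lead role (94 pts), Bakr→QA role (88 pts), Kapoor→Design role (100 pts) — total 64+79+78+94+88+100 = 503 pts.
Max-entry greedy (repeatedly take the single best remaining cell) gives 491 pts, worse by 12.
Next-best assignment: Farahani→Lead role, Rivera→Data role, Delgado→Ops role, Mendoza→Backend role, Bakr→QA role, Kapoor→Design role = 500 pts.
Swapping Bakr↔Rivera (Bakr→Data role 54 pts, Rivera→QA role 85 pts) loses 28.
Mendoza's own top role is QA role (96 pts), but forcing Mendoza→QA role and reassigning the rest optimally gives only 491 pts — worse by 12.

Mendoza receives Lead role.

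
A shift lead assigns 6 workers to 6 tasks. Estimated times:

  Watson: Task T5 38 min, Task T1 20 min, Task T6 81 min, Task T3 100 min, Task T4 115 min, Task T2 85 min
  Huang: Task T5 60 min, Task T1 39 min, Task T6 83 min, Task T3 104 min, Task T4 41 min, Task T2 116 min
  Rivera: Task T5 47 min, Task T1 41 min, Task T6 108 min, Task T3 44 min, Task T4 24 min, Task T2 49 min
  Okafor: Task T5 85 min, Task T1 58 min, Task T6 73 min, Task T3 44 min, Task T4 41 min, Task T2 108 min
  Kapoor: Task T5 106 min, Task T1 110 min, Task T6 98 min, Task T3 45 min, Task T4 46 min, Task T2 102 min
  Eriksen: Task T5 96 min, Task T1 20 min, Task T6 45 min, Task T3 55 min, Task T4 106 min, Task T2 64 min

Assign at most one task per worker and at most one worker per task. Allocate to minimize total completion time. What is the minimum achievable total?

Minimum total: 257 min

Optimal: Watson→Task T5 (38 min), Huang→Task T1 (39 min), Rivera→Task T2 (49 min), Okafor→Task T4 (41 min), Kapoor→Task T3 (45 min), Eriksen→Task T6 (45 min) — total 38+39+49+41+45+45 = 257 min.
Swapping Rivera↔Okafor (Rivera→Task T4 24 min, Okafor→Task T2 108 min) adds 42.
Checked against all permutations: 257 min is optimal.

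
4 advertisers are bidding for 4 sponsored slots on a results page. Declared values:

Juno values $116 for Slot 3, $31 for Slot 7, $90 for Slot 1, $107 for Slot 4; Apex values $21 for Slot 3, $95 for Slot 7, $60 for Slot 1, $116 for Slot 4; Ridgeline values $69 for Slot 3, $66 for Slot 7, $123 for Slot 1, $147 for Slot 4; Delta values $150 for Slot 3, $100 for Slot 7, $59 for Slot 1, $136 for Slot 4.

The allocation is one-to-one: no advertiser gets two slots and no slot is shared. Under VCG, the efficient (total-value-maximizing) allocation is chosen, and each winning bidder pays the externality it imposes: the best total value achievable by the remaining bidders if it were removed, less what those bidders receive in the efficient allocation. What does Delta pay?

Delta pays $26.

Efficient allocation: Juno→Slot 1 ($90), Apex→Slot 7 ($95), Ridgeline→Slot 4 ($147), Delta→Slot 3 ($150); total welfare W = $482.
Delta receives Slot 3 at value $150, so the others get W − 150 = $332.
Without Delta: best allocation of the remaining 3 bidders over all 4 slots is Juno→Slot 3 ($116), Apex→Slot 7 ($95), Ridgeline→Slot 4 ($147), total $358.
VCG payment = (others' best without Delta) − (others' welfare with Delta) = 358 − 332 = $26.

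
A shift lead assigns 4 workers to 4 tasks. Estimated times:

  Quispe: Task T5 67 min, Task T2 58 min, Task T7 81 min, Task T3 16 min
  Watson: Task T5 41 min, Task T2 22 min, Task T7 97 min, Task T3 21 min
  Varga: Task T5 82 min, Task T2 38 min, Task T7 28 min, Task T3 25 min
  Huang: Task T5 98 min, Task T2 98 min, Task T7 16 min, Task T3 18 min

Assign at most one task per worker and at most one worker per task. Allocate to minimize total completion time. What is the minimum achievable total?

Minimum total: 111 min

Optimal: Quispe→Task T3 (16 min), Watson→Task T5 (41 min), Varga→Task T2 (38 min), Huang→Task T7 (16 min) — total 16+41+38+16 = 111 min.
Row-greedy (each worker in turn takes its cheapest remaining task) gives 164 min, worse by 53.
Swapping Watson↔Quispe (Watson→Task T3 21 min, Quispe→Task T5 67 min) adds 31.
Checked against all permutations: 111 min is optimal.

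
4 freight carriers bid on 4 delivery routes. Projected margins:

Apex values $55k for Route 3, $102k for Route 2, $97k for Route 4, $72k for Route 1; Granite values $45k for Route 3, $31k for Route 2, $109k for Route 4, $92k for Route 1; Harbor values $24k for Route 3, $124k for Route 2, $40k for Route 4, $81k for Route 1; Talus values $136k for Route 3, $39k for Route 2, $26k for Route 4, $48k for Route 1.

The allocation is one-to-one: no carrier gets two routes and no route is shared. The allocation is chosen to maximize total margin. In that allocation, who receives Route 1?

Optimal: Apex→Route 4 ($97k), Granite→Route 1 ($92k), Harbor→Route 2 ($124k), Talus→Route 3 ($136k) — total 97+92+124+136 = $449k.
Column-greedy (each route in turn goes to its best remaining carrier) gives $441k, worse by 8.
No other one-to-one assignment exceeds $449k.
Granite's own top route is Route 4 ($109k), but forcing Granite→Route 4 and reassigning the rest optimally gives only $441k — worse by 8.

Granite receives Route 1.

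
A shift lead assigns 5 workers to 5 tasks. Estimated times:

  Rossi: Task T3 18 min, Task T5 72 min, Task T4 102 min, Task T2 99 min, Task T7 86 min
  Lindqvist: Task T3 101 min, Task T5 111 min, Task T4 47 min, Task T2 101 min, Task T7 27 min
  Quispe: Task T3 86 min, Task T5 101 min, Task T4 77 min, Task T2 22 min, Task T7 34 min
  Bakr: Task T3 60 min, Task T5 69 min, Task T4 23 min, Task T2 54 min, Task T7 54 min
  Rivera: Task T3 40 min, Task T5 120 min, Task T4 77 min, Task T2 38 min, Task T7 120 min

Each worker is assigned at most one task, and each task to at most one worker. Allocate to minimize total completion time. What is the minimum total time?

Treat this as an assignment problem: match each worker to one task.
Optimal: Rossi→Task T5 (72 min), Lindqvist→Task T7 (27 min), Quispe→Task T2 (22 min), Bakr→Task T4 (23 min), Rivera→Task T3 (40 min) — total 72+27+22+23+40 = 184 min.
Column-greedy (each task in turn goes to its cheapest remaining worker) gives 276 min, worse by 92.
Checked against all permutations: 184 min is optimal.

Min total: 184 min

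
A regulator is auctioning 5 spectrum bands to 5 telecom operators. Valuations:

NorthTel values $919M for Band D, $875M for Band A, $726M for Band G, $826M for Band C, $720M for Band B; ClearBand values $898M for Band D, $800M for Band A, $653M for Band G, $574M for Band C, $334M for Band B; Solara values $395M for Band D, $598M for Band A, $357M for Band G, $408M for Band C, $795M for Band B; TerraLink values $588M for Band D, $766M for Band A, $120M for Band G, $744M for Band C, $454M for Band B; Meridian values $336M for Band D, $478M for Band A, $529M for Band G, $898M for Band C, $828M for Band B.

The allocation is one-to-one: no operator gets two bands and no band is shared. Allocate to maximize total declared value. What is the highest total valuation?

Optimal: NorthTel→Band G ($726M), ClearBand→Band D ($898M), Solara→Band B ($795M), TerraLink→Band A ($766M), Meridian→Band C ($898M) — total 726+898+795+766+898 = $4083M.
Column-greedy (each band in turn goes to its best remaining operator) gives $3787M, worse by 296.
No other one-to-one assignment exceeds $4083M.

Maximum total: $4083M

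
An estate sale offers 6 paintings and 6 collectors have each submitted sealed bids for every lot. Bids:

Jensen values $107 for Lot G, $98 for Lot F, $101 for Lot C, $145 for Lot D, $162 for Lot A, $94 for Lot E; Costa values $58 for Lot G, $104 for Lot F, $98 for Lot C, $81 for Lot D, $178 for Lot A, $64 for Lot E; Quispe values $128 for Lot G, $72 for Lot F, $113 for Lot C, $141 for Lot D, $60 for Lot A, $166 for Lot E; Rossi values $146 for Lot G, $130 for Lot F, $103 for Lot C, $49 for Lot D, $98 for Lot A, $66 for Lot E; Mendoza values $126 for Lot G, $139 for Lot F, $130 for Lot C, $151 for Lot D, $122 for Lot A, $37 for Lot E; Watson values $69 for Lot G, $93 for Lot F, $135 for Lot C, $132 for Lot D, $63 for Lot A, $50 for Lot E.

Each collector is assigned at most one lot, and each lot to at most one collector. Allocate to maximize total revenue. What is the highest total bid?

Optimal: Jensen→Lot D ($145), Costa→Lot A ($178), Quispe→Lot E ($166), Rossi→Lot G ($146), Mendoza→Lot F ($139), Watson→Lot C ($135) — total 145+178+166+146+139+135 = $909.
Max-entry greedy (repeatedly take the single best remaining cell) gives $874, worse by 35.
Checked against all permutations: $909 is optimal.

Max total: $909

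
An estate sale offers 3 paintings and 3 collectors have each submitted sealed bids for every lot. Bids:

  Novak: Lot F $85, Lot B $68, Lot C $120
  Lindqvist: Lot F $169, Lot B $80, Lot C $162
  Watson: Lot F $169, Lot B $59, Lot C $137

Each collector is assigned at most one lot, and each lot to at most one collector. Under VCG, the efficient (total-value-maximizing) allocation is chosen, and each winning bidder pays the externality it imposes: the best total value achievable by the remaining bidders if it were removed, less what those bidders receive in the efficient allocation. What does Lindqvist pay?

Lindqvist pays $52.

Efficient allocation: Novak→Lot B ($68), Lindqvist→Lot C ($162), Watson→Lot F ($169); total welfare W = $399.
Lindqvist receives Lot C at value $162, so the others get W − 162 = $237.
Without Lindqvist: best allocation of the remaining 2 bidders over all 3 lots is Novak→Lot C ($120), Watson→Lot F ($169), total $289.
VCG payment = (others' best without Lindqvist) − (others' welfare with Lindqvist) = 289 − 237 = $52.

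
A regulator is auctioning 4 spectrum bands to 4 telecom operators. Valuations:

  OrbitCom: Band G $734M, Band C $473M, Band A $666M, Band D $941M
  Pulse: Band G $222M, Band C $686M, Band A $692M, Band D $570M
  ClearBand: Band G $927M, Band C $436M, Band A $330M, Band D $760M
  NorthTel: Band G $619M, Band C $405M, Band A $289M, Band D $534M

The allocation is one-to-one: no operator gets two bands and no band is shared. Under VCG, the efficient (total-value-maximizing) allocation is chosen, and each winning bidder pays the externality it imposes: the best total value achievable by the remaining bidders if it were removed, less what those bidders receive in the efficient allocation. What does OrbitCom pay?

Efficient allocation: OrbitCom→Band D ($941M), Pulse→Band A ($692M), ClearBand→Band G ($927M), NorthTel→Band C ($405M); total welfare W = $2965M.
OrbitCom receives Band D at value $941M, so the others get W − 941 = $2024M.
Without OrbitCom: best allocation of the remaining 3 bidders over all 4 bands is Pulse→Band A ($692M), ClearBand→Band G ($927M), NorthTel→Band D ($534M), total $2153M.
VCG payment = (others' best without OrbitCom) − (others' welfare with OrbitCom) = 2153 − 2024 = $129M.

OrbitCom pays $129M.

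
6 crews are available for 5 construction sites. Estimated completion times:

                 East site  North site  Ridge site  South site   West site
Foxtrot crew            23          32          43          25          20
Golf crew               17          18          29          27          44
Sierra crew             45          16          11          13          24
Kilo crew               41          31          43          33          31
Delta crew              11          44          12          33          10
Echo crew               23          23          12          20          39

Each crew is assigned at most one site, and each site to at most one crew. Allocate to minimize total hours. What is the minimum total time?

Minimum total: 74 hours

Optimal: Delta crew→East site (11 hours), Golf crew→North site (18 hours), Echo crew→Ridge site (12 hours), Sierra crew→South site (13 hours), Foxtrot crew→West site (20 hours) — total 11+18+12+13+20 = 74 hours.
No other one-to-one assignment undercuts 74 hours.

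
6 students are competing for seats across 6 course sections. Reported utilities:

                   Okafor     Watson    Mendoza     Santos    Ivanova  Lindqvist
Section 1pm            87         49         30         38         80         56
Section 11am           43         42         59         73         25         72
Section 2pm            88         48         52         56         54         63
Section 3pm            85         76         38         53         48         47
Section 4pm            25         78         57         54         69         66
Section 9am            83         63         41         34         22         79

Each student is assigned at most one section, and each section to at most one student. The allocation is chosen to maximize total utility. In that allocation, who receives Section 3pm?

Watson receives Section 3pm.

This is the linear assignment problem.
Optimal: Okafor→Section 2pm (88 points), Watson→Section 3pm (76 points), Mendoza→Section 4pm (57 points), Santos→Section 11am (73 points), Ivanova→Section 1pm (80 points), Lindqvist→Section 9am (79 points) — total 88+76+57+73+80+79 = 453 points.
Next-best assignment: Okafor→Section 3pm, Watson→Section 4pm, Mendoza→Section 2pm, Santos→Section 11am, Ivanova→Section 1pm, Lindqvist→Section 9am = 447 points.
Watson's own top section is Section 4pm (78 points), but forcing Watson→Section 4pm and reassigning the rest optimally gives only 447 points — worse by 6.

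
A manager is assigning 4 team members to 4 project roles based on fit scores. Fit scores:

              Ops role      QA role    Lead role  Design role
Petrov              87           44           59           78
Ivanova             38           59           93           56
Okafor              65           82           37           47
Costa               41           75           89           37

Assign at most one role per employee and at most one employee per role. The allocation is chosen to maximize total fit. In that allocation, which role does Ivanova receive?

Ivanova receives Design role.

This is a one-to-one assignment (maximum-weight bipartite matching).
Optimal: Petrov→Ops role (87 pts), Ivanova→Design role (56 pts), Okafor→QA role (82 pts), Costa→Lead role (89 pts) — total 87+56+82+89 = 314 pts.
Column-greedy (each role in turn goes to its best remaining employee) gives 299 pts, worse by 15.
Next-best assignment: Petrov→Design role, Ivanova→Lead role, Okafor→Ops role, Costa→QA role = 311 pts.
Swapping Okafor↔Ivanova (Okafor→Design role 47 pts, Ivanova→QA role 59 pts) loses 32.
Ivanova's own top role is Lead role (93 pts), but forcing Ivanova→Lead role and reassigning the rest optimally gives only 311 pts — worse by 3.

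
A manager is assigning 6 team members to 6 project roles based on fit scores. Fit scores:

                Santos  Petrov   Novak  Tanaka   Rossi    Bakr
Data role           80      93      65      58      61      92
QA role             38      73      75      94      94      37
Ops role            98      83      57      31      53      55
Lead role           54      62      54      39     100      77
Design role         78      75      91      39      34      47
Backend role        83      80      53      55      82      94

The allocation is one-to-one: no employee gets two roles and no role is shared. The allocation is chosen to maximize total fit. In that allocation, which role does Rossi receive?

Rossi receives Lead role.

Treat this as an assignment problem: match each employee to one role.
Optimal: Santos→Ops role (98 pts), Petrov→Data role (93 pts), Novak→Design role (91 pts), Tanaka→QA role (94 pts), Rossi→Lead role (100 pts), Bakr→Backend role (94 pts) — total 98+93+91+94+100+94 = 570 pts.
Swapping Santos↔Novak (Santos→Design role 78 pts, Novak→Ops role 57 pts) loses 54.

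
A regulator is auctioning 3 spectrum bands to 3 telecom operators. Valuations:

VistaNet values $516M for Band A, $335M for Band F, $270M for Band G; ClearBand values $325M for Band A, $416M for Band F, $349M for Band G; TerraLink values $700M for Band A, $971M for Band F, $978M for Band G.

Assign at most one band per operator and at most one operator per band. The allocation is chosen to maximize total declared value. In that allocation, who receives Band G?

TerraLink receives Band G.

Optimal: VistaNet→Band A ($516M), ClearBand→Band F ($416M), TerraLink→Band G ($978M) — total 516+416+978 = $1910M.
Column-greedy (each band in turn goes to its best remaining operator) gives $1386M, worse by 524.
Next-best assignment: VistaNet→Band A, ClearBand→Band G, TerraLink→Band F = $1836M.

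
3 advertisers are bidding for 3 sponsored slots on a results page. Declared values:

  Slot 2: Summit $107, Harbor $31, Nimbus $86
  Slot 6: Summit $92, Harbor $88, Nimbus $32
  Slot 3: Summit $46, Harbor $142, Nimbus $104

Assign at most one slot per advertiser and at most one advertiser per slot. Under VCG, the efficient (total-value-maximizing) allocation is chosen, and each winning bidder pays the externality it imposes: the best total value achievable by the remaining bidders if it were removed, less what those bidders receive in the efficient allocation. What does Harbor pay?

Harbor pays $33.

Efficient allocation: Summit→Slot 6 ($92), Harbor→Slot 3 ($142), Nimbus→Slot 2 ($86); total welfare W = $320.
Harbor receives Slot 3 at value $142, so the others get W − 142 = $178.
Without Harbor: best allocation of the remaining 2 bidders over all 3 slots is Summit→Slot 2 ($107), Nimbus→Slot 3 ($104), total $211.
VCG payment = (others' best without Harbor) − (others' welfare with Harbor) = 211 − 178 = $33.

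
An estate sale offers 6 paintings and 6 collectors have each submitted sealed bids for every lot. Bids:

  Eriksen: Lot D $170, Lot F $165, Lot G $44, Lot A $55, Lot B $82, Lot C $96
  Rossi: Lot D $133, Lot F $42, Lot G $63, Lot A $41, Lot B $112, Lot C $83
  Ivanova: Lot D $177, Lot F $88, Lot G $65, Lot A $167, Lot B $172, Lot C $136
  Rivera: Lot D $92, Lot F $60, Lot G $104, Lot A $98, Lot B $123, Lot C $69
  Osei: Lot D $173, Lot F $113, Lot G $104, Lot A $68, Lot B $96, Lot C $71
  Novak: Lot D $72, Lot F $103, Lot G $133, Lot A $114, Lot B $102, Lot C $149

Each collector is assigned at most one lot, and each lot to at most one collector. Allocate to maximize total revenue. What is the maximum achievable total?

Max total: $870

This is a one-to-one assignment (maximum-weight bipartite matching).
Optimal: Eriksen→Lot F ($165), Rossi→Lot B ($112), Ivanova→Lot A ($167), Rivera→Lot G ($104), Osei→Lot D ($173), Novak→Lot C ($149) — total 165+112+167+104+173+149 = $870.
Max-entry greedy (repeatedly take the single best remaining cell) gives $759, worse by 111.
Swapping Rivera↔Rossi (Rivera→Lot B $123, Rossi→Lot G $63) loses 30.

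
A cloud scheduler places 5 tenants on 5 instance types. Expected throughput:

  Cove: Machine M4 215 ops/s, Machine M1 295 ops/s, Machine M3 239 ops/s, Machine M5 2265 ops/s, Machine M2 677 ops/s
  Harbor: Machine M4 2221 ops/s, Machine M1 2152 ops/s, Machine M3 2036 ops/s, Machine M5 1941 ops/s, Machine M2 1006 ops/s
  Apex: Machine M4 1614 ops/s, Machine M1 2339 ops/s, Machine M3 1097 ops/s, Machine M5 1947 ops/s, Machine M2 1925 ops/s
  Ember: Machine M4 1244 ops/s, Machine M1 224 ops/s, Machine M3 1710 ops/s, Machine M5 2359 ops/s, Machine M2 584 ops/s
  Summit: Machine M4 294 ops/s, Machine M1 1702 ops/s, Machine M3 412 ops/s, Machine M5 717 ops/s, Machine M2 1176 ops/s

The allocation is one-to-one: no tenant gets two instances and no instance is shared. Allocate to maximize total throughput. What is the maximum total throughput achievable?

This is the linear assignment problem.
Optimal: Cove→Machine M5 (2265 ops/s), Harbor→Machine M4 (2221 ops/s), Apex→Machine M2 (1925 ops/s), Ember→Machine M3 (1710 ops/s), Summit→Machine M1 (1702 ops/s) — total 2265+2221+1925+1710+1702 = 9823 ops/s.
Row-greedy (each tenant in turn takes its best remaining instance) gives 9711 ops/s, worse by 112.

Maximum total: 9823 ops/s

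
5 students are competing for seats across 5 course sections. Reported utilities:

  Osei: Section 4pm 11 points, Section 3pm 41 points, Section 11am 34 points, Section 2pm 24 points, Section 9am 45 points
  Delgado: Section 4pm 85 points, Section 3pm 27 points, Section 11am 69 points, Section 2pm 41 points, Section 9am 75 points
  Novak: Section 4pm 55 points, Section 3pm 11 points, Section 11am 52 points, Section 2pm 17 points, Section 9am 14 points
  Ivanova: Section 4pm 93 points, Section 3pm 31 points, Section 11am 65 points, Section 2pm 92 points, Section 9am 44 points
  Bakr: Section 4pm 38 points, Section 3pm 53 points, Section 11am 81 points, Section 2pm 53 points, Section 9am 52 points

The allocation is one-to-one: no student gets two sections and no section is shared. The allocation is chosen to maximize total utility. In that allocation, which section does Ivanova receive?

Ivanova receives Section 2pm.

This is a one-to-one assignment (maximum-weight bipartite matching).
Optimal: Osei→Section 3pm (41 points), Delgado→Section 9am (75 points), Novak→Section 4pm (55 points), Ivanova→Section 2pm (92 points), Bakr→Section 11am (81 points) — total 41+75+55+92+81 = 344 points.
Every other assignment is strictly worse.
Ivanova's own top section is Section 4pm (93 points), but forcing Ivanova→Section 4pm and reassigning the rest optimally gives only 314 points — worse by 30.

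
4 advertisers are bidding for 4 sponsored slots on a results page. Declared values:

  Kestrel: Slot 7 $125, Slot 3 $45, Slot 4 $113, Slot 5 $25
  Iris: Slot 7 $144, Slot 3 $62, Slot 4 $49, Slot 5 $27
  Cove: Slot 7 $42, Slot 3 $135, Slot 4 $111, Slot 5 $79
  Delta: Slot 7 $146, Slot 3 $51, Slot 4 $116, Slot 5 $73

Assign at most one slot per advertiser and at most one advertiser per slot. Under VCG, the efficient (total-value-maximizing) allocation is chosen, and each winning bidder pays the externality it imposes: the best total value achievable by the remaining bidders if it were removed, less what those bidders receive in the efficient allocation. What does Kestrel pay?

Efficient allocation: Kestrel→Slot 4 ($113), Iris→Slot 7 ($144), Cove→Slot 3 ($135), Delta→Slot 5 ($73); total welfare W = $465.
Kestrel receives Slot 4 at value $113, so the others get W − 113 = $352.
Without Kestrel: best allocation of the remaining 3 bidders over all 4 slots is Iris→Slot 7 ($144), Cove→Slot 3 ($135), Delta→Slot 4 ($116), total $395.
VCG payment = (others' best without Kestrel) − (others' welfare with Kestrel) = 395 − 352 = $43.

Kestrel pays $43.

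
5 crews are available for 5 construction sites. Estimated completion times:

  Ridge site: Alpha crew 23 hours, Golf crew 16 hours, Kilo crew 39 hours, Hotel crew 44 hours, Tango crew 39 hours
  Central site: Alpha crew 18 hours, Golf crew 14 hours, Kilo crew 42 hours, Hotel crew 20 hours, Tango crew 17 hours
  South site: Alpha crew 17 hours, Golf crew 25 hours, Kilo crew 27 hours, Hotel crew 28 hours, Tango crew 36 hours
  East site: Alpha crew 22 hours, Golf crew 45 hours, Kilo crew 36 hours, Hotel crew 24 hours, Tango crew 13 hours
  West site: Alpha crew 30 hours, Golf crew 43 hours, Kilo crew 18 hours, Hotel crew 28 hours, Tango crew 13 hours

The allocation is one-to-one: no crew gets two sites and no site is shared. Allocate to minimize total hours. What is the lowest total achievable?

Minimum total: 84 hours

Optimal: Alpha crew→South site (17 hours), Golf crew→Ridge site (16 hours), Kilo crew→West site (18 hours), Hotel crew→Central site (20 hours), Tango crew→East site (13 hours) — total 17+16+18+20+13 = 84 hours.
Row-greedy (each crew in turn takes its cheapest remaining site) gives 112 hours, worse by 28.
Next-best assignment: Alpha crew→South site, Golf crew→Ridge site, Kilo crew→West site, Hotel crew→East site, Tango crew→Central site = 92 hours.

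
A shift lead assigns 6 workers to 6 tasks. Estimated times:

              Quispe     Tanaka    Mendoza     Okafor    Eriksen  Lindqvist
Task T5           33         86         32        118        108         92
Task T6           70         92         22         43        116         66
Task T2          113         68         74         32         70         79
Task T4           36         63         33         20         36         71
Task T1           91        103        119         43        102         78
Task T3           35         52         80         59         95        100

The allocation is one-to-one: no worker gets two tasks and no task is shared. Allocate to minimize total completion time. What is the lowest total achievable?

Minimum total: 253 min

Optimal: Quispe→Task T5 (33 min), Tanaka→Task T3 (52 min), Mendoza→Task T6 (22 min), Okafor→Task T2 (32 min), Eriksen→Task T4 (36 min), Lindqvist→Task T1 (78 min) — total 33+52+22+32+36+78 = 253 min.
Column-greedy (each task in turn goes to its cheapest remaining worker) gives 352 min, worse by 99.
Swapping Tanaka↔Lindqvist (Tanaka→Task T1 103 min, Lindqvist→Task T3 100 min) adds 73.
No other one-to-one assignment undercuts 253 min.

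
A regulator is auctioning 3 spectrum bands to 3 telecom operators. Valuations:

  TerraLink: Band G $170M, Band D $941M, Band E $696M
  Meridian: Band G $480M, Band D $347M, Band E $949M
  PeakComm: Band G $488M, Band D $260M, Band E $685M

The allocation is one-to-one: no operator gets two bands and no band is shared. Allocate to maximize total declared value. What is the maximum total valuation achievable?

Treat this as an assignment problem: match each operator to one band.
Optimal: TerraLink→Band D ($941M), Meridian→Band E ($949M), PeakComm→Band G ($488M) — total 941+949+488 = $2378M.
Every other assignment is strictly worse.

Max total: $2378M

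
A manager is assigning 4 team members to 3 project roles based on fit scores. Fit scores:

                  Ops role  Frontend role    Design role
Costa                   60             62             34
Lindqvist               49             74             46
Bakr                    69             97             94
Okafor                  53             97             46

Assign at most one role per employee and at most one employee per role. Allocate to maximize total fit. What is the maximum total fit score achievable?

This is the linear assignment problem.
Optimal: Costa→Ops role (60 pts), Okafor→Frontend role (97 pts), Bakr→Design role (94 pts) — total 60+97+94 = 251 pts.
Column-greedy (each role in turn goes to its best remaining employee) gives 212 pts, worse by 39.
Next-best assignment: Lindqvist→Ops role, Okafor→Frontend role, Bakr→Design role = 240 pts.

Max total: 251 pts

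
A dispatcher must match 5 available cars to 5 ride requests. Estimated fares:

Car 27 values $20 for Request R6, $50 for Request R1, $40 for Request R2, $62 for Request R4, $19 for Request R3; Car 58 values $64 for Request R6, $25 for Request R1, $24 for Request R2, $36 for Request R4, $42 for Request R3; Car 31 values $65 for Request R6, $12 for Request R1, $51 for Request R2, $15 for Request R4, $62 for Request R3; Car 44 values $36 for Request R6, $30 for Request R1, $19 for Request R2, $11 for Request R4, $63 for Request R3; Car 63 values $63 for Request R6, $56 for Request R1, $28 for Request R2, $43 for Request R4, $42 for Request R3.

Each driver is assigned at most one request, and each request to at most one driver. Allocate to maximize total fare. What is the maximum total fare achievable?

Max total: $296

Optimal: Car 27→Request R4 ($62), Car 58→Request R6 ($64), Car 31→Request R2 ($51), Car 44→Request R3 ($63), Car 63→Request R1 ($56) — total 62+64+51+63+56 = $296.
Column-greedy (each request in turn goes to its best remaining driver) gives $260, worse by 36.
Every other assignment is strictly worse.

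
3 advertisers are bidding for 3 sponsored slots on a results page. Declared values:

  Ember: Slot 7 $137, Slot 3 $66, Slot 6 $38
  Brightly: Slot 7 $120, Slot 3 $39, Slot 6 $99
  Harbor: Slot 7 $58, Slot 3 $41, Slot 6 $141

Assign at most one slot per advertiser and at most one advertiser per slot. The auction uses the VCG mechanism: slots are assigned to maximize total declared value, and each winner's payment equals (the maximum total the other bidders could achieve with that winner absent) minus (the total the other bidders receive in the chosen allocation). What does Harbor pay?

Harbor pays $50.

Efficient allocation: Ember→Slot 3 ($66), Brightly→Slot 7 ($120), Harbor→Slot 6 ($141); total welfare W = $327.
Harbor receives Slot 6 at value $141, so the others get W − 141 = $186.
Without Harbor: best allocation of the remaining 2 bidders over all 3 slots is Ember→Slot 7 ($137), Brightly→Slot 6 ($99), total $236.
VCG payment = (others' best without Harbor) − (others' welfare with Harbor) = 236 − 186 = $50.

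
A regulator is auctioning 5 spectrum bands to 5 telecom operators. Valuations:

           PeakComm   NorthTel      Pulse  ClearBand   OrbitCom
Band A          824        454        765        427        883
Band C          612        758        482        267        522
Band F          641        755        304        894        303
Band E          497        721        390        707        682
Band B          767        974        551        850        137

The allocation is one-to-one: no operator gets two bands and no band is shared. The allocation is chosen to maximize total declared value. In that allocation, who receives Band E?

Optimal: PeakComm→Band C ($612M), NorthTel→Band B ($974M), Pulse→Band A ($765M), ClearBand→Band F ($894M), OrbitCom→Band E ($682M) — total 612+974+765+894+682 = $3927M.
Max-entry greedy (repeatedly take the single best remaining cell) gives $3753M, worse by 174.
Every other assignment is strictly worse.
OrbitCom's own top band is Band A ($883M), but forcing OrbitCom→Band A and reassigning the rest optimally gives only $3753M — worse by 174.

OrbitCom receives Band E.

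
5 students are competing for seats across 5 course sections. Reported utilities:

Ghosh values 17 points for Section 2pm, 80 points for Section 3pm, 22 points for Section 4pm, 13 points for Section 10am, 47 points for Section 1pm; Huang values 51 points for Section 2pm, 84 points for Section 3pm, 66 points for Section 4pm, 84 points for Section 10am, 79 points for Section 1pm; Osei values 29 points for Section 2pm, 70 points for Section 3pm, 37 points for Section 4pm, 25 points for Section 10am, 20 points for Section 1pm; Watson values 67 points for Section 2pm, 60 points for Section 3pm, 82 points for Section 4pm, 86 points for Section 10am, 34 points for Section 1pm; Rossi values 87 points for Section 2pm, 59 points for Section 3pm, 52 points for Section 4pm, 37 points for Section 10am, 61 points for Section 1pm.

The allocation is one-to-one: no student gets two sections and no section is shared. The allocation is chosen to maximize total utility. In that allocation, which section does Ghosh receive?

Optimal: Ghosh→Section 1pm (47 points), Huang→Section 10am (84 points), Osei→Section 3pm (70 points), Watson→Section 4pm (82 points), Rossi→Section 2pm (87 points) — total 47+84+70+82+87 = 370 points.
Row-greedy (each student in turn takes its best remaining section) gives 329 points, worse by 41.
Next-best assignment: Ghosh→Section 3pm, Huang→Section 1pm, Osei→Section 4pm, Watson→Section 10am, Rossi→Section 2pm = 369 points.
Swapping Huang↔Ghosh (Huang→Section 1pm 79 points, Ghosh→Section 10am 13 points) loses 39.
Every other assignment is strictly worse.
Ghosh's own top section is Section 3pm (80 points), but forcing Ghosh→Section 3pm and reassigning the rest optimally gives only 369 points — worse by 1.

Ghosh receives Section 1pm.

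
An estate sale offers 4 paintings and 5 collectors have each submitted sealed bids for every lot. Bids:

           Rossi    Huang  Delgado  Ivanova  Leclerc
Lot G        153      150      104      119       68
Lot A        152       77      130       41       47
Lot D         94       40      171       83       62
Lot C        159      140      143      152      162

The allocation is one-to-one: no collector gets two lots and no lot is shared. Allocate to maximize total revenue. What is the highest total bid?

Treat this as an assignment problem: match each collector to one lot.
Optimal: Huang→Lot G ($150), Rossi→Lot A ($152), Delgado→Lot D ($171), Leclerc→Lot C ($162) — total 150+152+171+162 = $635.
Every other assignment is strictly worse.

Max total: $635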